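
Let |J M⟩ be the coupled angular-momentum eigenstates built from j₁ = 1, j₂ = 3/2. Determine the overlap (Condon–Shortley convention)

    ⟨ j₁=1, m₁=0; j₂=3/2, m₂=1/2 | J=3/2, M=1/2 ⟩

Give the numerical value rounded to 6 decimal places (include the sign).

−√(1/15) ≈ -0.258199

j₁+j₂−J=1  J+j₁−j₂=1  J−j₁+j₂=2  j₁+j₂+J+1=5
(j₁±m₁, j₂±m₂, J±M) = (1,1,2,1,2,1)
P² = 4/15
sum k=0..1:
  [0] +1/2 = 1/2
  [1] −1/1 = -1
S = -1/2
C² = P²·S² = 1/15 ; C = -0.258199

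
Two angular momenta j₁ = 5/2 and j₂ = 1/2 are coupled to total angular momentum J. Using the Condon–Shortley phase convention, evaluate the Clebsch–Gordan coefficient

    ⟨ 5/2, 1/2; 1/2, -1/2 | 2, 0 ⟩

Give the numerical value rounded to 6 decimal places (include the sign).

j₁+j₂−J=1  J+j₁−j₂=4  J−j₁+j₂=0  j₁+j₂+J+1=6
(j₁±m₁, j₂±m₂, J±M) = (3,2,0,1,2,2)
P² = 8
sum k=0..0:
  [0] +1/4 = 1/4
S = 1/4
C² = P²·S² = 1/2 ; C = +0.707107

+√(1/2) ≈ +0.707107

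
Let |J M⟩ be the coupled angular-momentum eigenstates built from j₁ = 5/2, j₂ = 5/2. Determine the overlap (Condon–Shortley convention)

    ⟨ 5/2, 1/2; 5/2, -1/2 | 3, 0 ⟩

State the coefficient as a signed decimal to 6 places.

-0.298142  (= −√(4/45))

triangle: 2!*3!*3!/9! = 72/362880
(j±m)!: 3!*2!*2!*3!*3!*3! = 5184
prefactor² = (2J+1)*Δ*N² = 36/5
  k=0: +1/(0!*2!*2!*2!*1!*1!) = 1/8
  k=1: −1/(1!*1!*1!*1!*2!*2!) = -1/4
  k=2: +1/(2!*0!*0!*0!*3!*3!) = 1/72
Σ = -1/9  ⇒  CG² = 36/5*(-1/9)² = 4/45
CG = −√(4/45) = -0.298142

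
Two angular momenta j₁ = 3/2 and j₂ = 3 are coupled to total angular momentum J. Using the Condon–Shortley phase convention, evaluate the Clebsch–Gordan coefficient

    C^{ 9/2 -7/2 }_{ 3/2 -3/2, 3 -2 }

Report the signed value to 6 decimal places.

triangle: 0!*3!*6!/10! = 4320/3628800
(j±m)!: 0!*3!*1!*5!*1!*8! = 29030400
prefactor² = (2J+1)*Δ*N² = 345600
  k=0: +1/(0!*0!*3!*1!*0!*5!) = 1/720
Σ = 1/720  ⇒  CG² = 345600*1/720² = 2/3
CG = +√(2/3) = +0.816497

+√(2/3) = +0.816497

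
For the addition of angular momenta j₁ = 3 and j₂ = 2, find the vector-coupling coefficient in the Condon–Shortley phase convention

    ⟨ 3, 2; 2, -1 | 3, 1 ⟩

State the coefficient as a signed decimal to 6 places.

√[7·2!4!2!/9! · 5!1!1!3!4!2!] = √(64)
  +(−1)^0/∏(0,2,1,1,3,1)! = 1/12  (running 1/12)
  +(−1)^1/∏(1,1,0,0,4,2)! = -1/48  (running 1/16)
⟨..|..⟩ = √(64)·(1/16) = +0.500000

+0.500000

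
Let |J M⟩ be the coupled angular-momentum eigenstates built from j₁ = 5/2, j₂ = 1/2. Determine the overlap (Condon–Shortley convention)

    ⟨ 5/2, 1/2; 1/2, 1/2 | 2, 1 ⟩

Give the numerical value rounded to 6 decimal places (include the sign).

-0.577350  (= −√(1/3))

√[5·1!4!0!/6! · 3!2!1!0!3!1!] = √(12)
  +(−1)^1/∏(1,0,1,0,3,0)! = -1/6  (running -1/6)
⟨..|..⟩ = √(12)·(-1/6) = -0.577350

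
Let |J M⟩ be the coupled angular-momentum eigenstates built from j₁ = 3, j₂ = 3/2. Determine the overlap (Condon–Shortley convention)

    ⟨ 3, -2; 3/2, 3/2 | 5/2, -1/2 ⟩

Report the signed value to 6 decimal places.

√[6·2!4!1!/8! · 1!5!3!0!2!3!] = √(432/7)
  +(−1)^2/∏(2,0,3,1,1,0)! = 1/12  (running 1/12)
⟨..|..⟩ = √(432/7)·(1/12) = +0.654654

+0.654654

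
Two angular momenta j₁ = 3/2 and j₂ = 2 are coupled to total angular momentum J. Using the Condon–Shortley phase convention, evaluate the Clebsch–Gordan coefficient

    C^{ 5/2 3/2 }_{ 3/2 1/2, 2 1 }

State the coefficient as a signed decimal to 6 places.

−√(1/35) = -0.169031

√[6·1!2!3!/7! · 2!1!3!1!4!1!] = √(144/35)
  +(−1)^0/∏(0,1,1,3,1,0)! = 1/6  (running 1/6)
  +(−1)^1/∏(1,0,0,2,2,1)! = -1/4  (running -1/12)
⟨..|..⟩ = √(144/35)·(-1/12) = -0.169031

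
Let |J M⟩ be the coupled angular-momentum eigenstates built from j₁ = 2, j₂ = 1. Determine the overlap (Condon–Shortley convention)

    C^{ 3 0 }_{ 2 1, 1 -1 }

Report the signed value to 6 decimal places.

j₁+j₂−J=0  J+j₁−j₂=4  J−j₁+j₂=2  j₁+j₂+J+1=7
(j₁±m₁, j₂±m₂, J±M) = (3,1,0,2,3,3)
P² = 144/5
sum k=0..0:
  [0] +1/12 = 1/12
S = 1/12
C² = P²·S² = 1/5 ; C = +0.447214

+0.447214  (= +√(1/5))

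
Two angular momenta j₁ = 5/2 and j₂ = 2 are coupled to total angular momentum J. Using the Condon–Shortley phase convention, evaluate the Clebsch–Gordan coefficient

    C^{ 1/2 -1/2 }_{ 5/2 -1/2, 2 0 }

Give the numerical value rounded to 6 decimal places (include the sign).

triangle: 4!*1!*0!/6! = 24/720
(j±m)!: 2!*3!*2!*2!*0!*1! = 48
prefactor² = (2J+1)*Δ*N² = 16/5
  k=2: +1/(2!*2!*1!*0!*0!*0!) = 1/4
Σ = 1/4  ⇒  CG² = 16/5*1/4² = 1/5
CG = +√(1/5) = +0.447214

+0.447214  (= +√(1/5))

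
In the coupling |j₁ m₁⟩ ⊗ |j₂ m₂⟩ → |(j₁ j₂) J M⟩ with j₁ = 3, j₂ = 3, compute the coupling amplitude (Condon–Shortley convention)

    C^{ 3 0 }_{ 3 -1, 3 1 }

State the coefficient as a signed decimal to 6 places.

+√(1/6) ≈ +0.408248

triangle: 3!*3!*3!/10! = 216/3628800
(j±m)!: 2!*4!*4!*2!*3!*3! = 82944
prefactor² = (2J+1)*Δ*N² = 864/25
  k=1: −1/(1!*2!*3!*3!*0!*0!) = -1/72
  k=2: +1/(2!*1!*2!*2!*1!*1!) = 1/8
  k=3: −1/(3!*0!*1!*1!*2!*2!) = -1/24
Σ = 5/72  ⇒  CG² = 864/25*5/72² = 1/6
CG = +√(1/6) = +0.408248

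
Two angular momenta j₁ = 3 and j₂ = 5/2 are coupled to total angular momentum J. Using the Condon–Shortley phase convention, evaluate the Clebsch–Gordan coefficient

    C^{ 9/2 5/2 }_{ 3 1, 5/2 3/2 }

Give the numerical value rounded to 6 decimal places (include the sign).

−√(10/99) ≈ -0.317821

√[10·1!5!4!/11! · 4!2!4!1!7!2!] = √(92160/11)
  +(−1)^0/∏(0,1,2,4,3,0)! = 1/288  (running 1/288)
  +(−1)^1/∏(1,0,1,3,4,1)! = -1/144  (running -1/288)
⟨..|..⟩ = √(92160/11)·(-1/288) = -0.317821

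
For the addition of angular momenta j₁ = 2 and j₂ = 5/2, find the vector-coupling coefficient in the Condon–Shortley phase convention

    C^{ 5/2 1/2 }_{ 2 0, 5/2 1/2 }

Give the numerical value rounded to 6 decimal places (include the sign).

triangle: 2!×2!×3!/8! = 24/40320
(j±m)!: 2!×2!×3!×2!×3!×2! = 576
prefactor² = (2J+1)×Δ×N² = 72/35
  k=0: +1/(0!×2!×2!×3!×0!×0!) = 1/24
  k=1: −1/(1!×1!×1!×2!×1!×1!) = -1/2
  k=2: +1/(2!×0!×0!×1!×2!×2!) = 1/8
Σ = -1/3  ⇒  CG² = 72/35×(-1/3)² = 8/35
CG = −√(8/35) = -0.478091

−√(8/35) ≈ -0.478091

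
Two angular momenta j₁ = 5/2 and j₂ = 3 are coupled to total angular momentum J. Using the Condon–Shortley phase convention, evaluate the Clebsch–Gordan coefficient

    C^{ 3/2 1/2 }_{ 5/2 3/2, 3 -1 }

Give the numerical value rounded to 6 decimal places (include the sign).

-0.483046  (= −√(7/30))

j₁+j₂−J=4  J+j₁−j₂=1  J−j₁+j₂=2  j₁+j₂+J+1=8
(j₁±m₁, j₂±m₂, J±M) = (4,1,2,4,2,1)
P² = 384/35
sum k=0..1:
  [0] +1/48 = 1/48
  [1] −1/6 = -1/6
S = -7/48
C² = P²·S² = 7/30 ; C = -0.483046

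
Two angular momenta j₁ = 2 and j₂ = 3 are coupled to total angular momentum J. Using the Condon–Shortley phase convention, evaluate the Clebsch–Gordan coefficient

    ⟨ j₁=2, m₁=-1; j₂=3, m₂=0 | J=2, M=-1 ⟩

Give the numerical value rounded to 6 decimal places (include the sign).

+√(2/7) ≈ +0.534522

triangle: 3!*1!*3!/8! = 36/40320
(j±m)!: 1!*3!*3!*3!*1!*3! = 1296
prefactor² = (2J+1)*Δ*N² = 81/14
  k=2: +1/(2!*1!*1!*1!*0!*2!) = 1/4
  k=3: −1/(3!*0!*0!*0!*1!*3!) = -1/36
Σ = 2/9  ⇒  CG² = 81/14*2/9² = 2/7
CG = +√(2/7) = +0.534522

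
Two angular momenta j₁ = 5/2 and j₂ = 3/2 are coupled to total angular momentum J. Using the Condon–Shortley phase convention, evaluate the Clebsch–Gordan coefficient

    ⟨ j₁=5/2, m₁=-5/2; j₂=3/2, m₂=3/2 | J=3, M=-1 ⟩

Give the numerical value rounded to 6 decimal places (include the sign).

-0.353553  (= −√(1/8))

triangle: 1!×4!×2!/8! = 48/40320
(j±m)!: 0!×5!×3!×0!×2!×4! = 34560
prefactor² = (2J+1)×Δ×N² = 288
  k=1: −1/(1!×0!×4!×2!×0!×0!) = -1/48
Σ = -1/48  ⇒  CG² = 288×(-1/48)² = 1/8
CG = −√(1/8) = -0.353553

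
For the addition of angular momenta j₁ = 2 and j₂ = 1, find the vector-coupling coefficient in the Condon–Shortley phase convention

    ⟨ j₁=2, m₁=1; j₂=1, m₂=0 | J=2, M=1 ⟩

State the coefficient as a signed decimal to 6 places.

+0.408248  (= +√(1/6))

√[5·1!3!1!/6! · 3!1!1!1!3!1!] = √(3/2)
  +(−1)^0/∏(0,1,1,1,2,0)! = 1/2  (running 1/2)
  +(−1)^1/∏(1,0,0,0,3,1)! = -1/6  (running 1/3)
⟨..|..⟩ = √(3/2)·(1/3) = +0.408248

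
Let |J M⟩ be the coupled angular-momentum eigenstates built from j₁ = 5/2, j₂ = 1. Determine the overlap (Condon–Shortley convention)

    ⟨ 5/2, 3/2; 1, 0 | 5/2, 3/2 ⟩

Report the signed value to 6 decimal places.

+0.507093  (= +√(9/35))

triangle: 1!×4!×1!/7! = 24/5040
(j±m)!: 4!×1!×1!×1!×4!×1! = 576
prefactor² = (2J+1)×Δ×N² = 576/35
  k=0: +1/(0!×1!×1!×1!×3!×0!) = 1/6
  k=1: −1/(1!×0!×0!×0!×4!×1!) = -1/24
Σ = 1/8  ⇒  CG² = 576/35×1/8² = 9/35
CG = +√(9/35) = +0.507093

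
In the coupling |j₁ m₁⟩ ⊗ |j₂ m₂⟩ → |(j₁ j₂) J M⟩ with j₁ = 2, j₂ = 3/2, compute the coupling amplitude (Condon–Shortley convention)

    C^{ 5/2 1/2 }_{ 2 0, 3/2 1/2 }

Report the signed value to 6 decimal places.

√[6·1!3!2!/7! · 2!2!2!1!3!2!] = √(48/35)
  +(−1)^0/∏(0,1,2,2,1,0)! = 1/4  (running 1/4)
  +(−1)^1/∏(1,0,1,1,2,1)! = -1/2  (running -1/4)
⟨..|..⟩ = √(48/35)·(-1/4) = -0.292770

−√(3/35) = -0.292770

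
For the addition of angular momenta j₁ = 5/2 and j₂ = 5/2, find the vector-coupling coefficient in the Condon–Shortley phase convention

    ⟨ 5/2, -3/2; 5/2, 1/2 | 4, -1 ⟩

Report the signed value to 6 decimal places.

-0.597614

triangle: 1!*4!*4!/10! = 576/3628800
(j±m)!: 1!*4!*3!*2!*3!*5! = 207360
prefactor² = (2J+1)*Δ*N² = 10368/35
  k=0: +1/(0!*1!*4!*3!*0!*1!) = 1/144
  k=1: −1/(1!*0!*3!*2!*1!*2!) = -1/24
Σ = -5/144  ⇒  CG² = 10368/35*(-5/144)² = 5/14
CG = −√(5/14) = -0.597614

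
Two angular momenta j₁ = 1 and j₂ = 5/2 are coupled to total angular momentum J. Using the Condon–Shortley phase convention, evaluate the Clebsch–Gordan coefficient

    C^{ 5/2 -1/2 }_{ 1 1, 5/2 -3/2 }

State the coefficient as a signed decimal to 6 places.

+√(16/35) ≈ +0.676123

j₁+j₂−J=1  J+j₁−j₂=1  J−j₁+j₂=4  j₁+j₂+J+1=7
(j₁±m₁, j₂±m₂, J±M) = (2,0,1,4,2,3)
P² = 576/35
sum k=0..0:
  [0] +1/6 = 1/6
S = 1/6
C² = P²·S² = 16/35 ; C = +0.676123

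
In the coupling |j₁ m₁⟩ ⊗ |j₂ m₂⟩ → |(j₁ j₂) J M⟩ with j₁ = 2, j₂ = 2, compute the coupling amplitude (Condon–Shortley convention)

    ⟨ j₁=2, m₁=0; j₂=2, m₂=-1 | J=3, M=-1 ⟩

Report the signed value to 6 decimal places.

+√(1/5) ≈ +0.447214

√[7·1!3!3!/8! · 2!2!1!3!2!4!] = √(36/5)
  +(−1)^0/∏(0,1,2,1,1,2)! = 1/4  (running 1/4)
  +(−1)^1/∏(1,0,1,0,2,3)! = -1/12  (running 1/6)
⟨..|..⟩ = √(36/5)·(1/6) = +0.447214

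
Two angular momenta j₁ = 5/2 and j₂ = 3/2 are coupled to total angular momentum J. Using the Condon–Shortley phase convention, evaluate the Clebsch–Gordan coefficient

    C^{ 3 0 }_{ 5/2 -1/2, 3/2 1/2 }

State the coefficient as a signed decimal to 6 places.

−√(1/5) ≈ -0.447214

j₁+j₂−J=1  J+j₁−j₂=4  J−j₁+j₂=2  j₁+j₂+J+1=8
(j₁±m₁, j₂±m₂, J±M) = (2,3,2,1,3,3)
P² = 36/5
sum k=0..1:
  [0] +1/12 = 1/12
  [1] −1/4 = -1/4
S = -1/6
C² = P²·S² = 1/5 ; C = -0.447214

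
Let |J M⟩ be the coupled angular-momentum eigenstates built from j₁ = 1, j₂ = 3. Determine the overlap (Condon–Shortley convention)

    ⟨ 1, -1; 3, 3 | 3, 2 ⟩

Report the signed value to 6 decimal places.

-0.500000  (= −√(1/4))

√[7·1!1!5!/8! · 0!2!6!0!5!1!] = √(3600)
  +(−1)^1/∏(1,0,1,5,0,0)! = -1/120  (running -1/120)
⟨..|..⟩ = √(3600)·(-1/120) = -0.500000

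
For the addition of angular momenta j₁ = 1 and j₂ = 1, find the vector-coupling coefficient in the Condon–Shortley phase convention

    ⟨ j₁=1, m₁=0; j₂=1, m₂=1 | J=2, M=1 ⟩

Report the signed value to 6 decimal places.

+√(1/2) = +0.707107

√[5·0!2!2!/5! · 1!1!2!0!3!1!] = √(2)
  +(−1)^0/∏(0,0,1,2,1,0)! = 1/2  (running 1/2)
⟨..|..⟩ = √(2)·(1/2) = +0.707107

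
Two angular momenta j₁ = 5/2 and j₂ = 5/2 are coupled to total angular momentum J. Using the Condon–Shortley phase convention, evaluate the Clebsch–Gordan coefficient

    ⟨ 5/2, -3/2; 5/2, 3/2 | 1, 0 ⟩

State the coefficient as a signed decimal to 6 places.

-0.358569

triangle: 4!×1!×1!/7! = 24/5040
(j±m)!: 1!×4!×4!×1!×1!×1! = 576
prefactor² = (2J+1)×Δ×N² = 288/35
  k=3: −1/(3!×1!×1!×1!×0!×0!) = -1/6
  k=4: +1/(4!×0!×0!×0!×1!×1!) = 1/24
Σ = -1/8  ⇒  CG² = 288/35×(-1/8)² = 9/70
CG = −√(9/70) = -0.358569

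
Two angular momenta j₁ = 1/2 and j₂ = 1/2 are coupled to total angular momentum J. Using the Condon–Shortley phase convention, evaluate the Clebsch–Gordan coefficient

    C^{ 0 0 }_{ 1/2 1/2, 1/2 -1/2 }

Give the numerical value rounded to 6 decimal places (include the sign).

+0.707107  (= +√(1/2))

√[1·1!0!0!/2! · 1!0!0!1!0!0!] = √(1/2)
  +(−1)^0/∏(0,1,0,0,0,0)! = 1  (running 1)
⟨..|..⟩ = √(1/2)·(1) = +0.707107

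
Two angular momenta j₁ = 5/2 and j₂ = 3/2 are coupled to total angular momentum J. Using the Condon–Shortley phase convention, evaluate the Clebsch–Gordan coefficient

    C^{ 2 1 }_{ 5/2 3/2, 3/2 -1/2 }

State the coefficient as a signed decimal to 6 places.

+√(1/42) = +0.154303

triangle: 2!×3!×1!/7! = 12/5040
(j±m)!: 4!×1!×1!×2!×3!×1! = 288
prefactor² = (2J+1)×Δ×N² = 24/7
  k=0: +1/(0!×2!×1!×1!×2!×0!) = 1/4
  k=1: −1/(1!×1!×0!×0!×3!×1!) = -1/6
Σ = 1/12  ⇒  CG² = 24/7×1/12² = 1/42
CG = +√(1/42) = +0.154303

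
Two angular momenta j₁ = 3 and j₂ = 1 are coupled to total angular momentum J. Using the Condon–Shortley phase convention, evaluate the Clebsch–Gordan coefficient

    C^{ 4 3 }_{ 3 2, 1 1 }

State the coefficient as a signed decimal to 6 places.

+√(3/4) ≈ +0.866025

triangle: 0!*6!*2!/9! = 1440/362880
(j±m)!: 5!*1!*2!*0!*7!*1! = 1209600
prefactor² = (2J+1)*Δ*N² = 43200
  k=0: +1/(0!*0!*1!*2!*5!*0!) = 1/240
Σ = 1/240  ⇒  CG² = 43200*1/240² = 3/4
CG = +√(3/4) = +0.866025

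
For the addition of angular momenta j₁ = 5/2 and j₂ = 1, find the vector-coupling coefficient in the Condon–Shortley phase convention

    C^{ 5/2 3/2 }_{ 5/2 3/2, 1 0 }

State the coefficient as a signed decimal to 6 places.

+√(9/35) = +0.507093

triangle: 1!·4!·1!/7! = 24/5040
(j±m)!: 4!·1!·1!·1!·4!·1! = 576
prefactor² = (2J+1)·Δ·N² = 576/35
  k=0: +1/(0!·1!·1!·1!·3!·0!) = 1/6
  k=1: −1/(1!·0!·0!·0!·4!·1!) = -1/24
Σ = 1/8  ⇒  CG² = 576/35·1/8² = 9/35
CG = +√(9/35) = +0.507093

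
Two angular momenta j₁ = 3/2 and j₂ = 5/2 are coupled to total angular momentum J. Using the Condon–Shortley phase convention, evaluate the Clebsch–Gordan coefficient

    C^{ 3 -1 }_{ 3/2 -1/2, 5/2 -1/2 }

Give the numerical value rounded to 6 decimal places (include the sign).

-0.129099  (= −√(1/60))

triangle: 1!*2!*4!/8! = 48/40320
(j±m)!: 1!*2!*2!*3!*2!*4! = 1152
prefactor² = (2J+1)*Δ*N² = 48/5
  k=0: +1/(0!*1!*2!*2!*0!*2!) = 1/8
  k=1: −1/(1!*0!*1!*1!*1!*3!) = -1/6
Σ = -1/24  ⇒  CG² = 48/5*(-1/24)² = 1/60
CG = −√(1/60) = -0.129099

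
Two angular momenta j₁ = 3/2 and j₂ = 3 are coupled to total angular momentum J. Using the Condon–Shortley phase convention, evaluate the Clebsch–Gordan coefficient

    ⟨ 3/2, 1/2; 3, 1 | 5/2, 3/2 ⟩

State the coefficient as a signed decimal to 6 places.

−√(7/20) = -0.591608

√[6·2!1!4!/8! · 2!1!4!2!4!1!] = √(576/35)
  +(−1)^0/∏(0,2,1,4,0,0)! = 1/48  (running 1/48)
  +(−1)^1/∏(1,1,0,3,1,1)! = -1/6  (running -7/48)
⟨..|..⟩ = √(576/35)·(-7/48) = -0.591608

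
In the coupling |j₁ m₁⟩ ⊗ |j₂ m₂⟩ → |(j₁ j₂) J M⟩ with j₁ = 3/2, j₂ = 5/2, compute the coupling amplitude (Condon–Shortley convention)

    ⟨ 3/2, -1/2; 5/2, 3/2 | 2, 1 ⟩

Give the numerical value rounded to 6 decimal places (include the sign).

j₁+j₂−J=2  J+j₁−j₂=1  J−j₁+j₂=3  j₁+j₂+J+1=7
(j₁±m₁, j₂±m₂, J±M) = (1,2,4,1,3,1)
P² = 24/7
sum k=1..2:
  [1] −1/6 = -1/6
  [2] +1/4 = 1/4
S = 1/12
C² = P²·S² = 1/42 ; C = +0.154303

+0.154303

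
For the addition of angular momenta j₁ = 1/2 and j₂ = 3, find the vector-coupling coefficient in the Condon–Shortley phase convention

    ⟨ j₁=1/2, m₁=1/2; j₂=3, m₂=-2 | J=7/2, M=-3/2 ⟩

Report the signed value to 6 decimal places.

j₁+j₂−J=0  J+j₁−j₂=1  J−j₁+j₂=6  j₁+j₂+J+1=8
(j₁±m₁, j₂±m₂, J±M) = (1,0,1,5,2,5)
P² = 28800/7
sum k=0..0:
  [0] +1/120 = 1/120
S = 1/120
C² = P²·S² = 2/7 ; C = +0.534522

+0.534522  (= +√(2/7))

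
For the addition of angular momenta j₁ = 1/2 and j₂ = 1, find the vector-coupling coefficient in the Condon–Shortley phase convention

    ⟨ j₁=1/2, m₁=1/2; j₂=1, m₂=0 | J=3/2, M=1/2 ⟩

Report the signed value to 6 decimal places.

triangle: 0!·1!·2!/4! = 2/24
(j±m)!: 1!·0!·1!·1!·2!·1! = 2
prefactor² = (2J+1)·Δ·N² = 2/3
  k=0: +1/(0!·0!·0!·1!·1!·1!) = 1
Σ = 1  ⇒  CG² = 2/3·1² = 2/3
CG = +√(2/3) = +0.816497

+0.816497  (= +√(2/3))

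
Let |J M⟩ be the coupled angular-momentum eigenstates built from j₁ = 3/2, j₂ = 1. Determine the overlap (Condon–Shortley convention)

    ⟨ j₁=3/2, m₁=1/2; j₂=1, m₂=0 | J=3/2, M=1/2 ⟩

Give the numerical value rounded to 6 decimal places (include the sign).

triangle: 1!·2!·1!/5! = 2/120
(j±m)!: 2!·1!·1!·1!·2!·1! = 4
prefactor² = (2J+1)·Δ·N² = 4/15
  k=0: +1/(0!·1!·1!·1!·1!·0!) = 1
  k=1: −1/(1!·0!·0!·0!·2!·1!) = -1/2
Σ = 1/2  ⇒  CG² = 4/15·1/2² = 1/15
CG = +√(1/15) = +0.258199

+√(1/15) = +0.258199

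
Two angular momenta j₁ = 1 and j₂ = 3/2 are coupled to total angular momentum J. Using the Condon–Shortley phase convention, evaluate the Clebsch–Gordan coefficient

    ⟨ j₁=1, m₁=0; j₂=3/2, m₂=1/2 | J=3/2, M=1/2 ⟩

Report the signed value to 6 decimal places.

√[4·1!1!2!/5! · 1!1!2!1!2!1!] = √(4/15)
  +(−1)^0/∏(0,1,1,2,0,0)! = 1/2  (running 1/2)
  +(−1)^1/∏(1,0,0,1,1,1)! = -1  (running -1/2)
⟨..|..⟩ = √(4/15)·(-1/2) = -0.258199

-0.258199  (= −√(1/15))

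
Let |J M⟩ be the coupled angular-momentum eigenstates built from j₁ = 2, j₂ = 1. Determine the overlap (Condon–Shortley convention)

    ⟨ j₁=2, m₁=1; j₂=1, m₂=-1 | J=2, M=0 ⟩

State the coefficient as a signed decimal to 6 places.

+0.707107

√[5·1!3!1!/6! · 3!1!0!2!2!2!] = √(2)
  +(−1)^0/∏(0,1,1,0,2,1)! = 1/2  (running 1/2)
⟨..|..⟩ = √(2)·(1/2) = +0.707107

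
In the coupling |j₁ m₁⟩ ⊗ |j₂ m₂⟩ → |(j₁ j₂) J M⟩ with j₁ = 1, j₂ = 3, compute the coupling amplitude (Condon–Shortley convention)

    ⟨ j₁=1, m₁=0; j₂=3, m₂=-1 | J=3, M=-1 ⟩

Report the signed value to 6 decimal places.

+√(1/12) ≈ +0.288675

j₁+j₂−J=1  J+j₁−j₂=1  J−j₁+j₂=5  j₁+j₂+J+1=8
(j₁±m₁, j₂±m₂, J±M) = (1,1,2,4,2,4)
P² = 48
sum k=0..1:
  [0] +1/12 = 1/12
  [1] −1/24 = -1/24
S = 1/24
C² = P²·S² = 1/12 ; C = +0.288675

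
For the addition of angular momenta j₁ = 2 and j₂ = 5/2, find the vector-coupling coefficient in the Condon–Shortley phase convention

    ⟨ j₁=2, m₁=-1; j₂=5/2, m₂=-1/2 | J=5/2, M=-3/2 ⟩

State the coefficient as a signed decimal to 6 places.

j₁+j₂−J=2  J+j₁−j₂=2  J−j₁+j₂=3  j₁+j₂+J+1=8
(j₁±m₁, j₂±m₂, J±M) = (1,3,2,3,1,4)
P² = 216/35
sum k=1..2:
  [1] −1/4 = -1/4
  [2] +1/12 = 1/12
S = -1/6
C² = P²·S² = 6/35 ; C = -0.414039

-0.414039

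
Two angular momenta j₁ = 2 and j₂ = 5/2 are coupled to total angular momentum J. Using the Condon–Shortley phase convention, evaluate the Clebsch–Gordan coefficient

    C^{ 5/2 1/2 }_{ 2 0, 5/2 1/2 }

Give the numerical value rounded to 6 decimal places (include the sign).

−√(8/35) ≈ -0.478091

triangle: 2!*2!*3!/8! = 24/40320
(j±m)!: 2!*2!*3!*2!*3!*2! = 576
prefactor² = (2J+1)*Δ*N² = 72/35
  k=0: +1/(0!*2!*2!*3!*0!*0!) = 1/24
  k=1: −1/(1!*1!*1!*2!*1!*1!) = -1/2
  k=2: +1/(2!*0!*0!*1!*2!*2!) = 1/8
Σ = -1/3  ⇒  CG² = 72/35*(-1/3)² = 8/35
CG = −√(8/35) = -0.478091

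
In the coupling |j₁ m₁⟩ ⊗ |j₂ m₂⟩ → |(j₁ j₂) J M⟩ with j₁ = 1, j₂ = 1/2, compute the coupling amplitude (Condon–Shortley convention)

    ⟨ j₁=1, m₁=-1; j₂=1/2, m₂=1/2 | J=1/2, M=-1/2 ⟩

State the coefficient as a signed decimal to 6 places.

-0.816497  (= −√(2/3))

triangle: 1!*1!*0!/3! = 1/6
(j±m)!: 0!*2!*1!*0!*0!*1! = 2
prefactor² = (2J+1)*Δ*N² = 2/3
  k=1: −1/(1!*0!*1!*0!*0!*0!) = -1
Σ = -1  ⇒  CG² = 2/3*(-1)² = 2/3
CG = −√(2/3) = -0.816497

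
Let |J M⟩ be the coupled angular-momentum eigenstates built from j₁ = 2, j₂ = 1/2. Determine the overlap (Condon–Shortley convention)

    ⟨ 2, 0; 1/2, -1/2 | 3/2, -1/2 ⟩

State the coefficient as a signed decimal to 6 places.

+0.632456

√[4·1!3!0!/5! · 2!2!0!1!1!2!] = √(8/5)
  +(−1)^0/∏(0,1,2,0,1,0)! = 1/2  (running 1/2)
⟨..|..⟩ = √(8/5)·(1/2) = +0.632456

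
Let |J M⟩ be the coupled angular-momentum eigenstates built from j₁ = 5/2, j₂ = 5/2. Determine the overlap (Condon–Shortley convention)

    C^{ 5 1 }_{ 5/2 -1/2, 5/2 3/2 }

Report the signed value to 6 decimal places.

triangle: 0!*5!*5!/11! = 14400/39916800
(j±m)!: 2!*3!*4!*1!*6!*4! = 4976640
prefactor² = (2J+1)*Δ*N² = 138240/7
  k=0: +1/(0!*0!*3!*4!*2!*1!) = 1/288
Σ = 1/288  ⇒  CG² = 138240/7*1/288² = 5/21
CG = +√(5/21) = +0.487950

+√(5/21) ≈ +0.487950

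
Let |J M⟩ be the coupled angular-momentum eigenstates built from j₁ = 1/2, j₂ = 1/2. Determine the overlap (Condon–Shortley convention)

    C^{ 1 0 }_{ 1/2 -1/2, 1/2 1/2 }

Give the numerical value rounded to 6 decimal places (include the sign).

+√(1/2) ≈ +0.707107

triangle: 0!·1!·1!/3! = 1/6
(j±m)!: 0!·1!·1!·0!·1!·1! = 1
prefactor² = (2J+1)·Δ·N² = 1/2
  k=0: +1/(0!·0!·1!·1!·0!·0!) = 1
Σ = 1  ⇒  CG² = 1/2·1² = 1/2
CG = +√(1/2) = +0.707107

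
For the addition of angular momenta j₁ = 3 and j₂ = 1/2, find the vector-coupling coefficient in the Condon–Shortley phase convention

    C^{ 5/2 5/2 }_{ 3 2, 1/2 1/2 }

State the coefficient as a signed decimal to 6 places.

√[6·1!5!0!/7! · 5!1!1!0!5!0!] = √(14400/7)
  +(−1)^1/∏(1,0,0,0,5,0)! = -1/120  (running -1/120)
⟨..|..⟩ = √(14400/7)·(-1/120) = -0.377964

−√(1/7) = -0.377964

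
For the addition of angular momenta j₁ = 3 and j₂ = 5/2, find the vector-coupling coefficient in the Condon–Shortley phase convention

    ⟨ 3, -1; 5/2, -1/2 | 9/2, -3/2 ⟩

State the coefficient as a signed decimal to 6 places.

√[10·1!5!4!/11! · 2!4!2!3!3!6!] = √(138240/77)
  +(−1)^0/∏(0,1,4,2,1,2)! = 1/96  (running 1/96)
  +(−1)^1/∏(1,0,3,1,2,3)! = -1/72  (running -1/288)
⟨..|..⟩ = √(138240/77)·(-1/288) = -0.147122

-0.147122  (= −√(5/231))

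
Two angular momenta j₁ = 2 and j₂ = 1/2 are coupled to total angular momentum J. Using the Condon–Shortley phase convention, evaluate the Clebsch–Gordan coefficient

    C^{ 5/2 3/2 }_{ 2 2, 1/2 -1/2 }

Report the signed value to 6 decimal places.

√[6·0!4!1!/6! · 4!0!0!1!4!1!] = √(576/5)
  +(−1)^0/∏(0,0,0,0,4,1)! = 1/24  (running 1/24)
⟨..|..⟩ = √(576/5)·(1/24) = +0.447214

+0.447214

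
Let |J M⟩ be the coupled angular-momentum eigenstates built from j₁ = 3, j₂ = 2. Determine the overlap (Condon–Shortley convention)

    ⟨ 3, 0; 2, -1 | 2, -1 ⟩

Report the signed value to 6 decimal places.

−√(2/7) ≈ -0.534522

j₁+j₂−J=3  J+j₁−j₂=3  J−j₁+j₂=1  j₁+j₂+J+1=8
(j₁±m₁, j₂±m₂, J±M) = (3,3,1,3,1,3)
P² = 81/14
sum k=0..1:
  [0] +1/36 = 1/36
  [1] −1/4 = -1/4
S = -2/9
C² = P²·S² = 2/7 ; C = -0.534522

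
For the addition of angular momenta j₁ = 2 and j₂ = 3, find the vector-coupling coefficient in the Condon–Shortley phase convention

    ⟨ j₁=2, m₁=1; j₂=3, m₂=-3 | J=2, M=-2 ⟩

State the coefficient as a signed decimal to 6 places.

triangle: 3!·1!·3!/8! = 36/40320
(j±m)!: 3!·1!·0!·6!·0!·4! = 103680
prefactor² = (2J+1)·Δ·N² = 3240/7
  k=0: +1/(0!·3!·1!·0!·0!·3!) = 1/36
Σ = 1/36  ⇒  CG² = 3240/7·1/36² = 5/14
CG = +√(5/14) = +0.597614

+0.597614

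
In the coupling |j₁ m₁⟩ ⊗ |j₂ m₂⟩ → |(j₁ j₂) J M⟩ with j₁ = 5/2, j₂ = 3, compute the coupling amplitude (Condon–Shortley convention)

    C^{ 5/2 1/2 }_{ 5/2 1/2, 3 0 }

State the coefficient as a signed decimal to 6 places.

-0.276026  (= −√(8/105))

√[6·3!2!3!/9! · 3!2!3!3!3!2!] = √(216/35)
  +(−1)^0/∏(0,3,2,3,0,0)! = 1/72  (running 1/72)
  +(−1)^1/∏(1,2,1,2,1,1)! = -1/4  (running -17/72)
  +(−1)^2/∏(2,1,0,1,2,2)! = 1/8  (running -1/9)
⟨..|..⟩ = √(216/35)·(-1/9) = -0.276026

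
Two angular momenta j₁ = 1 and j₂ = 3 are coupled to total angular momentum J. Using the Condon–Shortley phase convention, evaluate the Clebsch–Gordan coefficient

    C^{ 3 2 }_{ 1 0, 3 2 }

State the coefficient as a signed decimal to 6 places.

-0.577350  (= −√(1/3))

triangle: 1!×1!×5!/8! = 120/40320
(j±m)!: 1!×1!×5!×1!×5!×1! = 14400
prefactor² = (2J+1)×Δ×N² = 300
  k=0: +1/(0!×1!×1!×5!×0!×0!) = 1/120
  k=1: −1/(1!×0!×0!×4!×1!×1!) = -1/24
Σ = -1/30  ⇒  CG² = 300×(-1/30)² = 1/3
CG = −√(1/3) = -0.577350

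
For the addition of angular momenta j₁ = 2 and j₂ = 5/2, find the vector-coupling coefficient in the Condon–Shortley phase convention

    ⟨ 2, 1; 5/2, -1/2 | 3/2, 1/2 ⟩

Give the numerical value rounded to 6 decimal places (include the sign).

−√(5/21) = -0.487950

triangle: 3!×1!×2!/7! = 12/5040
(j±m)!: 3!×1!×2!×3!×2!×1! = 144
prefactor² = (2J+1)×Δ×N² = 48/35
  k=0: +1/(0!×3!×1!×2!×0!×0!) = 1/12
  k=1: −1/(1!×2!×0!×1!×1!×1!) = -1/2
Σ = -5/12  ⇒  CG² = 48/35×(-5/12)² = 5/21
CG = −√(5/21) = -0.487950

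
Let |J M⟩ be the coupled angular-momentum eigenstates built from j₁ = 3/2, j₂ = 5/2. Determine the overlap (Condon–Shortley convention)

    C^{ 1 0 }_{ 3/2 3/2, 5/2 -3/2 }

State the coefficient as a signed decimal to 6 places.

j₁+j₂−J=3  J+j₁−j₂=0  J−j₁+j₂=2  j₁+j₂+J+1=6
(j₁±m₁, j₂±m₂, J±M) = (3,0,1,4,1,1)
P² = 36/5
sum k=0..0:
  [0] +1/6 = 1/6
S = 1/6
C² = P²·S² = 1/5 ; C = +0.447214

+√(1/5) = +0.447214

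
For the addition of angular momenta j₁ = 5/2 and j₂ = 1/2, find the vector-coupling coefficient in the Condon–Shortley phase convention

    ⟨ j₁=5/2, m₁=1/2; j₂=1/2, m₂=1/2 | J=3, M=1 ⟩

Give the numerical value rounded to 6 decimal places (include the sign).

+√(2/3) ≈ +0.816497

j₁+j₂−J=0  J+j₁−j₂=5  J−j₁+j₂=1  j₁+j₂+J+1=7
(j₁±m₁, j₂±m₂, J±M) = (3,2,1,0,4,2)
P² = 96
sum k=0..0:
  [0] +1/12 = 1/12
S = 1/12
C² = P²·S² = 2/3 ; C = +0.816497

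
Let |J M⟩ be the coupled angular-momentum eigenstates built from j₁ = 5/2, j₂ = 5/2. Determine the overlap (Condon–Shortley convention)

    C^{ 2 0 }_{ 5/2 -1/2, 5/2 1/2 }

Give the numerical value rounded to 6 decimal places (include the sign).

+0.436436

triangle: 3!×2!×2!/8! = 24/40320
(j±m)!: 2!×3!×3!×2!×2!×2! = 576
prefactor² = (2J+1)×Δ×N² = 12/7
  k=1: −1/(1!×2!×2!×2!×0!×0!) = -1/8
  k=2: +1/(2!×1!×1!×1!×1!×1!) = 1/2
  k=3: −1/(3!×0!×0!×0!×2!×2!) = -1/24
Σ = 1/3  ⇒  CG² = 12/7×1/3² = 4/21
CG = +√(4/21) = +0.436436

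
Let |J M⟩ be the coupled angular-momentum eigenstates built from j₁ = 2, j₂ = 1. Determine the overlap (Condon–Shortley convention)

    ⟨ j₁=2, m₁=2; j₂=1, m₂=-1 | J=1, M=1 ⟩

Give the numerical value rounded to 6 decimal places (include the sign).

+0.774597

triangle: 2!·2!·0!/5! = 4/120
(j±m)!: 4!·0!·0!·2!·2!·0! = 96
prefactor² = (2J+1)·Δ·N² = 48/5
  k=0: +1/(0!·2!·0!·0!·2!·0!) = 1/4
Σ = 1/4  ⇒  CG² = 48/5·1/4² = 3/5
CG = +√(3/5) = +0.774597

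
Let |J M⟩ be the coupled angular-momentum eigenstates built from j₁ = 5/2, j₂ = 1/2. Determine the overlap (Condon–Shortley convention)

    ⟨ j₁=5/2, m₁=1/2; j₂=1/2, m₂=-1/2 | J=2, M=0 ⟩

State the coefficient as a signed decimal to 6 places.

triangle: 1!×4!×0!/6! = 24/720
(j±m)!: 3!×2!×0!×1!×2!×2! = 48
prefactor² = (2J+1)×Δ×N² = 8
  k=0: +1/(0!×1!×2!×0!×2!×0!) = 1/4
Σ = 1/4  ⇒  CG² = 8×1/4² = 1/2
CG = +√(1/2) = +0.707107

+√(1/2) ≈ +0.707107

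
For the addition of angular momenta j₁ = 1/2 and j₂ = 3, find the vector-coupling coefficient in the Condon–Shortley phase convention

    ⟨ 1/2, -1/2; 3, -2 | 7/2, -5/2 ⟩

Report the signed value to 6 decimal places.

+√(6/7) ≈ +0.925820

j₁+j₂−J=0  J+j₁−j₂=1  J−j₁+j₂=6  j₁+j₂+J+1=8
(j₁±m₁, j₂±m₂, J±M) = (0,1,1,5,1,6)
P² = 86400/7
sum k=0..0:
  [0] +1/120 = 1/120
S = 1/120
C² = P²·S² = 6/7 ; C = +0.925820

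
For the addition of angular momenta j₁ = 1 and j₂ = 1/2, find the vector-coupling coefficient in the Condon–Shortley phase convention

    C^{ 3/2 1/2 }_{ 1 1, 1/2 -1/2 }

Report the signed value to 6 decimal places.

√[4·0!2!1!/4! · 2!0!0!1!2!1!] = √(4/3)
  +(−1)^0/∏(0,0,0,0,2,1)! = 1/2  (running 1/2)
⟨..|..⟩ = √(4/3)·(1/2) = +0.577350

+0.577350  (= +√(1/3))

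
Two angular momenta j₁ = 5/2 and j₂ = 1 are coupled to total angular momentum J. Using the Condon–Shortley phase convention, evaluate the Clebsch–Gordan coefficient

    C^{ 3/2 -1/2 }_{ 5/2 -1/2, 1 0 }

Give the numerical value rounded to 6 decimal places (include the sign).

-0.632456

j₁+j₂−J=2  J+j₁−j₂=3  J−j₁+j₂=0  j₁+j₂+J+1=6
(j₁±m₁, j₂±m₂, J±M) = (2,3,1,1,1,2)
P² = 8/5
sum k=1..1:
  [1] −1/2 = -1/2
S = -1/2
C² = P²·S² = 2/5 ; C = -0.632456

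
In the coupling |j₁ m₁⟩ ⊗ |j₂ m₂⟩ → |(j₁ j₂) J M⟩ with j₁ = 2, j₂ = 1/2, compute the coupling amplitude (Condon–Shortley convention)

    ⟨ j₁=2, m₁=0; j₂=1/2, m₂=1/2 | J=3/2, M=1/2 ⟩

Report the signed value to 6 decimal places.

√[4·1!3!0!/5! · 2!2!1!0!2!1!] = √(8/5)
  +(−1)^1/∏(1,0,1,0,2,0)! = -1/2  (running -1/2)
⟨..|..⟩ = √(8/5)·(-1/2) = -0.632456

−√(2/5) = -0.632456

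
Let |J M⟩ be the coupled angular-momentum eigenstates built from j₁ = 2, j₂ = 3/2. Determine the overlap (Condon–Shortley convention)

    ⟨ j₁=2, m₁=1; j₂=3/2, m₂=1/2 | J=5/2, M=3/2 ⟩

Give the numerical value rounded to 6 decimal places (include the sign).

√[6·1!3!2!/7! · 3!1!2!1!4!1!] = √(144/35)
  +(−1)^0/∏(0,1,1,2,2,0)! = 1/4  (running 1/4)
  +(−1)^1/∏(1,0,0,1,3,1)! = -1/6  (running 1/12)
⟨..|..⟩ = √(144/35)·(1/12) = +0.169031

+0.169031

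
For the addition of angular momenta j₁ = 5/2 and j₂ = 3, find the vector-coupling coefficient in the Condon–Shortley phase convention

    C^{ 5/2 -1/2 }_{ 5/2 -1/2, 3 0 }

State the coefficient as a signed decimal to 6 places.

+√(8/105) ≈ +0.276026

√[6·3!2!3!/9! · 2!3!3!3!2!3!] = √(216/35)
  +(−1)^1/∏(1,2,2,2,0,1)! = -1/8  (running -1/8)
  +(−1)^2/∏(2,1,1,1,1,2)! = 1/4  (running 1/8)
  +(−1)^3/∏(3,0,0,0,2,3)! = -1/72  (running 1/9)
⟨..|..⟩ = √(216/35)·(1/9) = +0.276026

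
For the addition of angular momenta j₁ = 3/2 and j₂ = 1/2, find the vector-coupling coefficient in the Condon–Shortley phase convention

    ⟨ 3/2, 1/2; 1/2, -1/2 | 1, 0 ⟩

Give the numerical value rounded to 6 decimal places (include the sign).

+√(1/2) ≈ +0.707107

√[3·1!2!0!/4! · 2!1!0!1!1!1!] = √(1/2)
  +(−1)^0/∏(0,1,1,0,1,0)! = 1  (running 1)
⟨..|..⟩ = √(1/2)·(1) = +0.707107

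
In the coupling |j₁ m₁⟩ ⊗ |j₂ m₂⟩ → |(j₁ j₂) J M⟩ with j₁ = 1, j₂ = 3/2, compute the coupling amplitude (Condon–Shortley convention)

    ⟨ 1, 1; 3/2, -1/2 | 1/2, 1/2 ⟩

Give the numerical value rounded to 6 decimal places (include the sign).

j₁+j₂−J=2  J+j₁−j₂=0  J−j₁+j₂=1  j₁+j₂+J+1=4
(j₁±m₁, j₂±m₂, J±M) = (2,0,1,2,1,0)
P² = 2/3
sum k=0..0:
  [0] +1/2 = 1/2
S = 1/2
C² = P²·S² = 1/6 ; C = +0.408248

+√(1/6) ≈ +0.408248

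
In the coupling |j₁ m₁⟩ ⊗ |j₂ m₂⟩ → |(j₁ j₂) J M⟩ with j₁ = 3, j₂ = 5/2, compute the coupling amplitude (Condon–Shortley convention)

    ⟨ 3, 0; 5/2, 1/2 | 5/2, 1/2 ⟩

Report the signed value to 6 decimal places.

+√(8/105) ≈ +0.276026

√[6·3!3!2!/9! · 3!3!3!2!3!2!] = √(216/35)
  +(−1)^1/∏(1,2,2,2,1,0)! = -1/8  (running -1/8)
  +(−1)^2/∏(2,1,1,1,2,1)! = 1/4  (running 1/8)
  +(−1)^3/∏(3,0,0,0,3,2)! = -1/72  (running 1/9)
⟨..|..⟩ = √(216/35)·(1/9) = +0.276026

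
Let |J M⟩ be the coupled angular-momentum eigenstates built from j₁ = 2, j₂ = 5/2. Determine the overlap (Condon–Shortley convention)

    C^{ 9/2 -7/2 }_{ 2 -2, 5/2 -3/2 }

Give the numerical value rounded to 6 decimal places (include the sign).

+√(5/9) = +0.745356

triangle: 0!·4!·5!/10! = 2880/3628800
(j±m)!: 0!·4!·1!·4!·1!·8! = 23224320
prefactor² = (2J+1)·Δ·N² = 184320
  k=0: +1/(0!·0!·4!·1!·0!·4!) = 1/576
Σ = 1/576  ⇒  CG² = 184320·1/576² = 5/9
CG = +√(5/9) = +0.745356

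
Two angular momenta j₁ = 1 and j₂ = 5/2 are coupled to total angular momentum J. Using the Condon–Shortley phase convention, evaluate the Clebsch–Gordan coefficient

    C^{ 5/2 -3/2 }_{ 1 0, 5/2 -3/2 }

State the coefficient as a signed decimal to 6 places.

triangle: 1!·1!·4!/7! = 24/5040
(j±m)!: 1!·1!·1!·4!·1!·4! = 576
prefactor² = (2J+1)·Δ·N² = 576/35
  k=0: +1/(0!·1!·1!·1!·0!·3!) = 1/6
  k=1: −1/(1!·0!·0!·0!·1!·4!) = -1/24
Σ = 1/8  ⇒  CG² = 576/35·1/8² = 9/35
CG = +√(9/35) = +0.507093

+0.507093  (= +√(9/35))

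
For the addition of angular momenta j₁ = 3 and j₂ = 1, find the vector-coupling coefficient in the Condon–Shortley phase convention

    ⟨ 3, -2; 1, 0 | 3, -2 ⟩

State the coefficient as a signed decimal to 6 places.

-0.577350

√[7·1!5!1!/8! · 1!5!1!1!1!5!] = √(300)
  +(−1)^0/∏(0,1,5,1,0,0)! = 1/120  (running 1/120)
  +(−1)^1/∏(1,0,4,0,1,1)! = -1/24  (running -1/30)
⟨..|..⟩ = √(300)·(-1/30) = -0.577350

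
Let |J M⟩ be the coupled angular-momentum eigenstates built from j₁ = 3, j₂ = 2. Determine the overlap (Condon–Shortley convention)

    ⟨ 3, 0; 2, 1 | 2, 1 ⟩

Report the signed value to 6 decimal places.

+√(2/7) ≈ +0.534522

j₁+j₂−J=3  J+j₁−j₂=3  J−j₁+j₂=1  j₁+j₂+J+1=8
(j₁±m₁, j₂±m₂, J±M) = (3,3,3,1,3,1)
P² = 81/14
sum k=2..3:
  [2] +1/4 = 1/4
  [3] −1/36 = -1/36
S = 2/9
C² = P²·S² = 2/7 ; C = +0.534522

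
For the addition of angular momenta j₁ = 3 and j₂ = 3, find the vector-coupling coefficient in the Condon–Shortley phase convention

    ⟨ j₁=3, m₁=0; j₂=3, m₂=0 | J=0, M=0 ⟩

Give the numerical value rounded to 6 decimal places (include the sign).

−√(1/7) ≈ -0.377964

triangle: 6!×0!×0!/7! = 720/5040
(j±m)!: 3!×3!×3!×3!×0!×0! = 1296
prefactor² = (2J+1)×Δ×N² = 1296/7
  k=3: −1/(3!×3!×0!×0!×0!×0!) = -1/36
Σ = -1/36  ⇒  CG² = 1296/7×(-1/36)² = 1/7
CG = −√(1/7) = -0.377964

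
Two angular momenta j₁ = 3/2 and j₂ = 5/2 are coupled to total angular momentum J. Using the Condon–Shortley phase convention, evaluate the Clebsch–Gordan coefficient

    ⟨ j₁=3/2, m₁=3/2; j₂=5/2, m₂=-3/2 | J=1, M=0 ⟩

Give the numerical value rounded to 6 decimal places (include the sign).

+√(1/5) ≈ +0.447214

triangle: 3!·0!·2!/6! = 12/720
(j±m)!: 3!·0!·1!·4!·1!·1! = 144
prefactor² = (2J+1)·Δ·N² = 36/5
  k=0: +1/(0!·3!·0!·1!·0!·1!) = 1/6
Σ = 1/6  ⇒  CG² = 36/5·1/6² = 1/5
CG = +√(1/5) = +0.447214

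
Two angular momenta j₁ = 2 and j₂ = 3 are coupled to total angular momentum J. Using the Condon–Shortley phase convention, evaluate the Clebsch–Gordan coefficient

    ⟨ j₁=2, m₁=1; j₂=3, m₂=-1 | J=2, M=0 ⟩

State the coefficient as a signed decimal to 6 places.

-0.377964

j₁+j₂−J=3  J+j₁−j₂=1  J−j₁+j₂=3  j₁+j₂+J+1=8
(j₁±m₁, j₂±m₂, J±M) = (3,1,2,4,2,2)
P² = 36/7
sum k=0..1:
  [0] +1/12 = 1/12
  [1] −1/4 = -1/4
S = -1/6
C² = P²·S² = 1/7 ; C = -0.377964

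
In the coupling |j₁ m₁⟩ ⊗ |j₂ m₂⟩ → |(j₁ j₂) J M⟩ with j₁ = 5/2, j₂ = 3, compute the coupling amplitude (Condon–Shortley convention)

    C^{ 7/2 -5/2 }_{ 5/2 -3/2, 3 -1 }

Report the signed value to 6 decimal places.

j₁+j₂−J=2  J+j₁−j₂=3  J−j₁+j₂=4  j₁+j₂+J+1=10
(j₁±m₁, j₂±m₂, J±M) = (1,4,2,4,1,6)
P² = 18432/35
sum k=1..2:
  [1] −1/36 = -1/36
  [2] +1/96 = 1/96
S = -5/288
C² = P²·S² = 10/63 ; C = -0.398410

-0.398410  (= −√(10/63))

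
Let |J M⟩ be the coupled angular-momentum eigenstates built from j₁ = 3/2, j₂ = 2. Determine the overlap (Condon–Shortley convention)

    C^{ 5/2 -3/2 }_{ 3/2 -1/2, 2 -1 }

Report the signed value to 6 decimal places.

+0.169031  (= +√(1/35))

triangle: 1!·2!·3!/7! = 12/5040
(j±m)!: 1!·2!·1!·3!·1!·4! = 288
prefactor² = (2J+1)·Δ·N² = 144/35
  k=0: +1/(0!·1!·2!·1!·0!·2!) = 1/4
  k=1: −1/(1!·0!·1!·0!·1!·3!) = -1/6
Σ = 1/12  ⇒  CG² = 144/35·1/12² = 1/35
CG = +√(1/35) = +0.169031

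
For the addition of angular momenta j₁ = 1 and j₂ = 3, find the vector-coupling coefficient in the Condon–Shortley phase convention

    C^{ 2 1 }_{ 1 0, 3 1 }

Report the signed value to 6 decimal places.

-0.617213

j₁+j₂−J=2  J+j₁−j₂=0  J−j₁+j₂=4  j₁+j₂+J+1=7
(j₁±m₁, j₂±m₂, J±M) = (1,1,4,2,3,1)
P² = 96/7
sum k=1..1:
  [1] −1/6 = -1/6
S = -1/6
C² = P²·S² = 8/21 ; C = -0.617213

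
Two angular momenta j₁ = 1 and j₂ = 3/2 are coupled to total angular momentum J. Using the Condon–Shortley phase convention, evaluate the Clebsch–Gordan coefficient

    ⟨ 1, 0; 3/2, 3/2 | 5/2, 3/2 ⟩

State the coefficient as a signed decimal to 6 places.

+√(2/5) ≈ +0.632456

√[6·0!2!3!/6! · 1!1!3!0!4!1!] = √(72/5)
  +(−1)^0/∏(0,0,1,3,1,0)! = 1/6  (running 1/6)
⟨..|..⟩ = √(72/5)·(1/6) = +0.632456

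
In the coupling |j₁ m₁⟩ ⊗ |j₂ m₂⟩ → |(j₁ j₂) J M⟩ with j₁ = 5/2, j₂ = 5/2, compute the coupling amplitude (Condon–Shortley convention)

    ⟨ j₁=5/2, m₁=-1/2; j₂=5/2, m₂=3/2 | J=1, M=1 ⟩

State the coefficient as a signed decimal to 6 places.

j₁+j₂−J=4  J+j₁−j₂=1  J−j₁+j₂=1  j₁+j₂+J+1=7
(j₁±m₁, j₂±m₂, J±M) = (2,3,4,1,2,0)
P² = 288/35
sum k=3..3:
  [3] −1/6 = -1/6
S = -1/6
C² = P²·S² = 8/35 ; C = -0.478091

-0.478091  (= −√(8/35))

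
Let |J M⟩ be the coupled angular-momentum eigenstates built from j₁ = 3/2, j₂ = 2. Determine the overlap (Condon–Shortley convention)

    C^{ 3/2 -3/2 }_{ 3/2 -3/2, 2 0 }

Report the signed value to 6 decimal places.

+√(1/5) = +0.447214

j₁+j₂−J=2  J+j₁−j₂=1  J−j₁+j₂=2  j₁+j₂+J+1=6
(j₁±m₁, j₂±m₂, J±M) = (0,3,2,2,0,3)
P² = 16/5
sum k=2..2:
  [2] +1/4 = 1/4
S = 1/4
C² = P²·S² = 1/5 ; C = +0.447214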